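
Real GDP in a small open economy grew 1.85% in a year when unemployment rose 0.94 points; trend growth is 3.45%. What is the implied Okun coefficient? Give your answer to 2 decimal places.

β ≈ 1.70

Growth form: g_Y = g_Y* - β × Δu, so β = (g_Y* - g_Y)/Δu.
β = (3.45 - 1.85)/0.94 = 1.6/0.94 = 1.70.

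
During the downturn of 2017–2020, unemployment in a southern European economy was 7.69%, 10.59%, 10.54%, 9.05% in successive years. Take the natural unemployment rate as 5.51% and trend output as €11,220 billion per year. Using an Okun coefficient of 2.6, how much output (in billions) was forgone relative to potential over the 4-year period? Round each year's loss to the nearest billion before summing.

Year 2017: gap = -2.6 × (7.69 - 5.51) = -5.668%, loss ≈ 11220 × 5.668/100 ≈ 636.
Year 2018: gap = -2.6 × (10.59 - 5.51) = -13.208%, loss ≈ 11220 × 13.208/100 ≈ 1482.
Year 2019: gap = -2.6 × (10.54 - 5.51) = -13.078%, loss ≈ 11220 × 13.078/100 ≈ 1467.
Year 2020: gap = -2.6 × (9.05 - 5.51) = -9.204%, loss ≈ 11220 × 9.204/100 ≈ 1033.
Total lost output = 636 + 1482 + 1467 + 1033 = 4618 billion.

€4,618 billion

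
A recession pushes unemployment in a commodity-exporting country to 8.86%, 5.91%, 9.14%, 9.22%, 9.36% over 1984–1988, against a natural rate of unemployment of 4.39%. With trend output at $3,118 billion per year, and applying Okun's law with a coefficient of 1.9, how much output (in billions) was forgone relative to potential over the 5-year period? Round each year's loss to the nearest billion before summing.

$1,216 billion

Year 1984: gap = -1.9 × (8.86 - 4.39) = -8.493%, loss ≈ 3118 × 8.493/100 ≈ 265.
Year 1985: gap = -1.9 × (5.91 - 4.39) = -2.888%, loss ≈ 3118 × 2.888/100 ≈ 90.
Year 1986: gap = -1.9 × (9.14 - 4.39) = -9.025%, loss ≈ 3118 × 9.025/100 ≈ 281.
Year 1987: gap = -1.9 × (9.22 - 4.39) = -9.177%, loss ≈ 3118 × 9.177/100 ≈ 286.
Year 1988: gap = -1.9 × (9.36 - 4.39) = -9.443%, loss ≈ 3118 × 9.443/100 ≈ 294.
Total lost output = 265 + 90 + 281 + 286 + 294 = 1216 billion.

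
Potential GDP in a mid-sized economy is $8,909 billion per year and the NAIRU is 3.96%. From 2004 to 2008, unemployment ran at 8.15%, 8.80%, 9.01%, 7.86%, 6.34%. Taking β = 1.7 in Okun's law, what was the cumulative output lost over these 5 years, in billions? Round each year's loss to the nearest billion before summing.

$3,084 billion

Year 2004: gap = -1.7 × (8.15 - 3.96) = -7.123%, loss ≈ 8909 × 7.123/100 ≈ 635.
Year 2005: gap = -1.7 × (8.8 - 3.96) = -8.228%, loss ≈ 8909 × 8.228/100 ≈ 733.
Year 2006: gap = -1.7 × (9.01 - 3.96) = -8.585%, loss ≈ 8909 × 8.585/100 ≈ 765.
Year 2007: gap = -1.7 × (7.86 - 3.96) = -6.63%, loss ≈ 8909 × 6.63/100 ≈ 591.
Year 2008: gap = -1.7 × (6.34 - 3.96) = -4.046%, loss ≈ 8909 × 4.046/100 ≈ 360.
Total lost output = 635 + 733 + 765 + 591 + 360 = 3084 billion.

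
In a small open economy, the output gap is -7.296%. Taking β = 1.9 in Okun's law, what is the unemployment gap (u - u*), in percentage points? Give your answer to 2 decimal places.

3.84 percentage points

Okun's law: output gap = -β × (u - u*), so u - u* = -(output gap)/β.
u - u* = -(-7.296)/1.9 = 3.84 percentage points.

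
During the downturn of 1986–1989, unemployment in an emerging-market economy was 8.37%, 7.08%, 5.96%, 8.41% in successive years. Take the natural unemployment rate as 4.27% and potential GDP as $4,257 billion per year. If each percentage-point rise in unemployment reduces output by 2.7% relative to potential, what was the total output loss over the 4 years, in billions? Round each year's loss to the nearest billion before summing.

$1,464 billion

Year 1986: gap = -2.7 × (8.37 - 4.27) = -11.07%, loss ≈ 4257 × 11.07/100 ≈ 471.
Year 1987: gap = -2.7 × (7.08 - 4.27) = -7.587%, loss ≈ 4257 × 7.587/100 ≈ 323.
Year 1988: gap = -2.7 × (5.96 - 4.27) = -4.563%, loss ≈ 4257 × 4.563/100 ≈ 194.
Year 1989: gap = -2.7 × (8.41 - 4.27) = -11.178%, loss ≈ 4257 × 11.178/100 ≈ 476.
Total lost output = 471 + 323 + 194 + 476 = 1464 billion.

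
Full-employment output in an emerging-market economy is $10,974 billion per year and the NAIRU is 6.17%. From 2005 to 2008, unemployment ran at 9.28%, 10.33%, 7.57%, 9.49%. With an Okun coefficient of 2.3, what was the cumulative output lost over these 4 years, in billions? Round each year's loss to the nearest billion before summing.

$3,026 billion

Year 2005: gap = -2.3 × (9.28 - 6.17) = -7.153%, loss ≈ 10974 × 7.153/100 ≈ 785.
Year 2006: gap = -2.3 × (10.33 - 6.17) = -9.568%, loss ≈ 10974 × 9.568/100 ≈ 1050.
Year 2007: gap = -2.3 × (7.57 - 6.17) = -3.22%, loss ≈ 10974 × 3.22/100 ≈ 353.
Year 2008: gap = -2.3 × (9.49 - 6.17) = -7.636%, loss ≈ 10974 × 7.636/100 ≈ 838.
Total lost output = 785 + 1050 + 353 + 838 = 3026 billion.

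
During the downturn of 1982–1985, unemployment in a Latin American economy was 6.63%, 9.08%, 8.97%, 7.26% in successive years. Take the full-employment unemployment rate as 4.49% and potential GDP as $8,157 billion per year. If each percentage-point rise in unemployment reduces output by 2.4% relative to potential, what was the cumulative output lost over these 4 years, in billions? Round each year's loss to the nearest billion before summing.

$2,737 billion

Year 1982: gap = -2.4 × (6.63 - 4.49) = -5.136%, loss ≈ 8157 × 5.136/100 ≈ 419.
Year 1983: gap = -2.4 × (9.08 - 4.49) = -11.016%, loss ≈ 8157 × 11.016/100 ≈ 899.
Year 1984: gap = -2.4 × (8.97 - 4.49) = -10.752%, loss ≈ 8157 × 10.752/100 ≈ 877.
Year 1985: gap = -2.4 × (7.26 - 4.49) = -6.648%, loss ≈ 8157 × 6.648/100 ≈ 542.
Total lost output = 419 + 899 + 877 + 542 = 2737 billion.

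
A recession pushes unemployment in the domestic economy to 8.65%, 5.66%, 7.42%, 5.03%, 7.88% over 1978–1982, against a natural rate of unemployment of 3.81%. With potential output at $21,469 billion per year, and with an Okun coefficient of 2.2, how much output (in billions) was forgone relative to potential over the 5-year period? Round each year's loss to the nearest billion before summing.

Year 1978: gap = -2.2 × (8.65 - 3.81) = -10.648%, loss ≈ 21469 × 10.648/100 ≈ 2286.
Year 1979: gap = -2.2 × (5.66 - 3.81) = -4.07%, loss ≈ 21469 × 4.07/100 ≈ 874.
Year 1980: gap = -2.2 × (7.42 - 3.81) = -7.942%, loss ≈ 21469 × 7.942/100 ≈ 1705.
Year 1981: gap = -2.2 × (5.03 - 3.81) = -2.684%, loss ≈ 21469 × 2.684/100 ≈ 576.
Year 1982: gap = -2.2 × (7.88 - 3.81) = -8.954%, loss ≈ 21469 × 8.954/100 ≈ 1922.
Total lost output = 2286 + 874 + 1705 + 576 + 1922 = 7363 billion.

$7,363 billion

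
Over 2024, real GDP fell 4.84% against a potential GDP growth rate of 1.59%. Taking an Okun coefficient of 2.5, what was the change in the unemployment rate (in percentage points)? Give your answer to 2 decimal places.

2.57 percentage points

Growth-rate Okun's law: g_Y = g_Y* - β × Δu, so Δu = (g_Y* - g_Y)/β.
Δu = (1.59 + 4.84)/2.5 = 6.43/2.5 = 2.57 percentage points.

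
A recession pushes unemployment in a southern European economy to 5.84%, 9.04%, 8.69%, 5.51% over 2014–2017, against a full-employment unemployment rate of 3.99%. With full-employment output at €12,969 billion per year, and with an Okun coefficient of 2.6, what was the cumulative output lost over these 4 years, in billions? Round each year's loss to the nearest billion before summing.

€4,425 billion

Year 2014: gap = -2.6 × (5.84 - 3.99) = -4.81%, loss ≈ 12969 × 4.81/100 ≈ 624.
Year 2015: gap = -2.6 × (9.04 - 3.99) = -13.13%, loss ≈ 12969 × 13.13/100 ≈ 1703.
Year 2016: gap = -2.6 × (8.69 - 3.99) = -12.22%, loss ≈ 12969 × 12.22/100 ≈ 1585.
Year 2017: gap = -2.6 × (5.51 - 3.99) = -3.952%, loss ≈ 12969 × 3.952/100 ≈ 513.
Total lost output = 624 + 1703 + 1585 + 513 = 4425 billion.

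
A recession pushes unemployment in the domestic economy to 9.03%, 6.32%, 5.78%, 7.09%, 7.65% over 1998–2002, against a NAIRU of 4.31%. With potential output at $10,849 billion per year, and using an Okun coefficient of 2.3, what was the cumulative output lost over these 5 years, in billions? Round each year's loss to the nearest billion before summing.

Year 1998: gap = -2.3 × (9.03 - 4.31) = -10.856%, loss ≈ 10849 × 10.856/100 ≈ 1178.
Year 1999: gap = -2.3 × (6.32 - 4.31) = -4.623%, loss ≈ 10849 × 4.623/100 ≈ 502.
Year 2000: gap = -2.3 × (5.78 - 4.31) = -3.381%, loss ≈ 10849 × 3.381/100 ≈ 367.
Year 2001: gap = -2.3 × (7.09 - 4.31) = -6.394%, loss ≈ 10849 × 6.394/100 ≈ 694.
Year 2002: gap = -2.3 × (7.65 - 4.31) = -7.682%, loss ≈ 10849 × 7.682/100 ≈ 833.
Total lost output = 1178 + 502 + 367 + 694 + 833 = 3574 billion.

$3,574 billion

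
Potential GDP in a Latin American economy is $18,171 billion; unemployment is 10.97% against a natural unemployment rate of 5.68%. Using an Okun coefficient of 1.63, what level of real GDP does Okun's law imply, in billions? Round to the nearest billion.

Unemployment gap = 10.97 - 5.68 = 5.29 points, so the output gap is -1.63 × 5.29 = -8.6227%.
Actual GDP = 18171 × (1 - 8.6227/100) = 18171 × 0.913773 ≈ 16604 billion.

$16,604 billion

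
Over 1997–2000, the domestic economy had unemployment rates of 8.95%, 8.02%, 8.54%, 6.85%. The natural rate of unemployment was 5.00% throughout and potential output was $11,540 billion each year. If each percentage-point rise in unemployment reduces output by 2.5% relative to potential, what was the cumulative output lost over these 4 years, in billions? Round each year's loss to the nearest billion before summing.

$3,566 billion

Year 1997: gap = -2.5 × (8.95 - 5) = -9.875%, loss ≈ 11540 × 9.875/100 ≈ 1140.
Year 1998: gap = -2.5 × (8.02 - 5) = -7.55%, loss ≈ 11540 × 7.55/100 ≈ 871.
Year 1999: gap = -2.5 × (8.54 - 5) = -8.85%, loss ≈ 11540 × 8.85/100 ≈ 1021.
Year 2000: gap = -2.5 × (6.85 - 5) = -4.625%, loss ≈ 11540 × 4.625/100 ≈ 534.
Total lost output = 1140 + 871 + 1021 + 534 = 3566 billion.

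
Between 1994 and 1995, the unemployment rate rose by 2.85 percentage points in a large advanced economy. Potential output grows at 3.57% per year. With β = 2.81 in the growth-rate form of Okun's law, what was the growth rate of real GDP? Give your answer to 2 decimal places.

Growth-rate Okun's law: g_Y = g_Y* - β × Δu.
g_Y = 3.57 - 2.81 × (2.85) = 3.57 - 8.0085 = -4.4385%, i.e. -4.44% to 2 d.p.

-4.44%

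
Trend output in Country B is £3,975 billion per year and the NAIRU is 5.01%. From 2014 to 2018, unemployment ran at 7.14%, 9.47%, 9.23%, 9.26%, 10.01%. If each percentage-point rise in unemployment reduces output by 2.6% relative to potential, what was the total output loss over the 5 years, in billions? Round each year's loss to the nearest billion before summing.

Year 2014: gap = -2.6 × (7.14 - 5.01) = -5.538%, loss ≈ 3975 × 5.538/100 ≈ 220.
Year 2015: gap = -2.6 × (9.47 - 5.01) = -11.596%, loss ≈ 3975 × 11.596/100 ≈ 461.
Year 2016: gap = -2.6 × (9.23 - 5.01) = -10.972%, loss ≈ 3975 × 10.972/100 ≈ 436.
Year 2017: gap = -2.6 × (9.26 - 5.01) = -11.05%, loss ≈ 3975 × 11.05/100 ≈ 439.
Year 2018: gap = -2.6 × (10.01 - 5.01) = -13%, loss ≈ 3975 × 13/100 ≈ 517.
Total lost output = 220 + 461 + 436 + 439 + 517 = 2073 billion.

£2,073 billion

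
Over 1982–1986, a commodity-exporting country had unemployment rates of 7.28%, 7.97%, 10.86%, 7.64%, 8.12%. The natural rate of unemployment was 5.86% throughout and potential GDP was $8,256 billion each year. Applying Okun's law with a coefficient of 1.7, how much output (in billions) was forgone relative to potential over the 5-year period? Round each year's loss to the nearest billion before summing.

$1,764 billion

Year 1982: gap = -1.7 × (7.28 - 5.86) = -2.414%, loss ≈ 8256 × 2.414/100 ≈ 199.
Year 1983: gap = -1.7 × (7.97 - 5.86) = -3.587%, loss ≈ 8256 × 3.587/100 ≈ 296.
Year 1984: gap = -1.7 × (10.86 - 5.86) = -8.5%, loss ≈ 8256 × 8.5/100 ≈ 702.
Year 1985: gap = -1.7 × (7.64 - 5.86) = -3.026%, loss ≈ 8256 × 3.026/100 ≈ 250.
Year 1986: gap = -1.7 × (8.12 - 5.86) = -3.842%, loss ≈ 8256 × 3.842/100 ≈ 317.
Total lost output = 199 + 296 + 702 + 250 + 317 = 1764 billion.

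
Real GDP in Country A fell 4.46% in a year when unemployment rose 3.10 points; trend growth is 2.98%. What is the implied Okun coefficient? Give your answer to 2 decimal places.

β ≈ 2.40

Growth form: g_Y = g_Y* - β × Δu, so β = (g_Y* - g_Y)/Δu.
β = (2.98 + 4.46)/3.10 = 7.44/3.10 = 2.40.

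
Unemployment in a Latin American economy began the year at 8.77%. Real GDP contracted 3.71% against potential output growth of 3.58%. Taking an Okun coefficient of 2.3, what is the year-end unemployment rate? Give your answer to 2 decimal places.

Growth-rate Okun's law: g_Y = g_Y* - β × Δu, so Δu = (g_Y* - g_Y)/β.
Δu = (3.58 + 3.71)/2.3 = 7.29/2.3 = 3.17 percentage points.
Year-end unemployment = 8.77 + 3.17 = 11.94%.

11.94%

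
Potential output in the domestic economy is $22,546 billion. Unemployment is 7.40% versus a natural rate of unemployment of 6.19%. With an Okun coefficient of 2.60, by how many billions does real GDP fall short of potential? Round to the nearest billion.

Output gap = -2.60 × (7.4 - 6.19) = -2.6 × 1.21 = -3.146%.
Actual GDP ≈ 22546 × 0.96854 ≈ 21837 billion, so the shortfall is 22546 - 21837 = 709 billion.

$709 billion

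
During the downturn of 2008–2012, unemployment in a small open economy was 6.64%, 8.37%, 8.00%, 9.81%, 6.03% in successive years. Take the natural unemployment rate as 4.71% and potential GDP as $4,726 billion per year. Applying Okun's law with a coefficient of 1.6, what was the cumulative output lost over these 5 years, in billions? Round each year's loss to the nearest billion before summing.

$1,158 billion

Year 2008: gap = -1.6 × (6.64 - 4.71) = -3.088%, loss ≈ 4726 × 3.088/100 ≈ 146.
Year 2009: gap = -1.6 × (8.37 - 4.71) = -5.856%, loss ≈ 4726 × 5.856/100 ≈ 277.
Year 2010: gap = -1.6 × (8 - 4.71) = -5.264%, loss ≈ 4726 × 5.264/100 ≈ 249.
Year 2011: gap = -1.6 × (9.81 - 4.71) = -8.16%, loss ≈ 4726 × 8.16/100 ≈ 386.
Year 2012: gap = -1.6 × (6.03 - 4.71) = -2.112%, loss ≈ 4726 × 2.112/100 ≈ 100.
Total lost output = 146 + 277 + 249 + 386 + 100 = 1158 billion.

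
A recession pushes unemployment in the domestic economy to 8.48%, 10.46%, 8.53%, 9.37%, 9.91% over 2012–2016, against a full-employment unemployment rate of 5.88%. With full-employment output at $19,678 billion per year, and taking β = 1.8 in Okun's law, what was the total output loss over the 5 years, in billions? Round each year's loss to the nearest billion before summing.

$6,145 billion

Year 2012: gap = -1.8 × (8.48 - 5.88) = -4.68%, loss ≈ 19678 × 4.68/100 ≈ 921.
Year 2013: gap = -1.8 × (10.46 - 5.88) = -8.244%, loss ≈ 19678 × 8.244/100 ≈ 1622.
Year 2014: gap = -1.8 × (8.53 - 5.88) = -4.77%, loss ≈ 19678 × 4.77/100 ≈ 939.
Year 2015: gap = -1.8 × (9.37 - 5.88) = -6.282%, loss ≈ 19678 × 6.282/100 ≈ 1236.
Year 2016: gap = -1.8 × (9.91 - 5.88) = -7.254%, loss ≈ 19678 × 7.254/100 ≈ 1427.
Total lost output = 921 + 1622 + 939 + 1236 + 1427 = 6145 billion.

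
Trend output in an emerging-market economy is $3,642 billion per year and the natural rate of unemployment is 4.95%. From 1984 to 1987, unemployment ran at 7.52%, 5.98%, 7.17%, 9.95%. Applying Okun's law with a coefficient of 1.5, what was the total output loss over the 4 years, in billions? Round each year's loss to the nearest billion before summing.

Year 1984: gap = -1.5 × (7.52 - 4.95) = -3.855%, loss ≈ 3642 × 3.855/100 ≈ 140.
Year 1985: gap = -1.5 × (5.98 - 4.95) = -1.545%, loss ≈ 3642 × 1.545/100 ≈ 56.
Year 1986: gap = -1.5 × (7.17 - 4.95) = -3.33%, loss ≈ 3642 × 3.33/100 ≈ 121.
Year 1987: gap = -1.5 × (9.95 - 4.95) = -7.5%, loss ≈ 3642 × 7.5/100 ≈ 273.
Total lost output = 140 + 56 + 121 + 273 = 590 billion.

$590 billion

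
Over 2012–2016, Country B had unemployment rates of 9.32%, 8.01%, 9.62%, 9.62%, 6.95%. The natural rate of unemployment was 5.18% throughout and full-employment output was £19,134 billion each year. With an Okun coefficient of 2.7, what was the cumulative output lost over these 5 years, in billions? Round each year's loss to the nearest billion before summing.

£9,103 billion

Year 2012: gap = -2.7 × (9.32 - 5.18) = -11.178%, loss ≈ 19134 × 11.178/100 ≈ 2139.
Year 2013: gap = -2.7 × (8.01 - 5.18) = -7.641%, loss ≈ 19134 × 7.641/100 ≈ 1462.
Year 2014: gap = -2.7 × (9.62 - 5.18) = -11.988%, loss ≈ 19134 × 11.988/100 ≈ 2294.
Year 2015: gap = -2.7 × (9.62 - 5.18) = -11.988%, loss ≈ 19134 × 11.988/100 ≈ 2294.
Year 2016: gap = -2.7 × (6.95 - 5.18) = -4.779%, loss ≈ 19134 × 4.779/100 ≈ 914.
Total lost output = 2139 + 1462 + 2294 + 2294 + 914 = 9103 billion.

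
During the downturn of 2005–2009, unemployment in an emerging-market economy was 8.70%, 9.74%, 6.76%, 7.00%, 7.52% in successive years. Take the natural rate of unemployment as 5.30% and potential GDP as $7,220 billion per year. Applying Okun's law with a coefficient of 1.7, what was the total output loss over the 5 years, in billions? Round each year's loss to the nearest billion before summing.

$1,622 billion

Year 2005: gap = -1.7 × (8.7 - 5.3) = -5.78%, loss ≈ 7220 × 5.78/100 ≈ 417.
Year 2006: gap = -1.7 × (9.74 - 5.3) = -7.548%, loss ≈ 7220 × 7.548/100 ≈ 545.
Year 2007: gap = -1.7 × (6.76 - 5.3) = -2.482%, loss ≈ 7220 × 2.482/100 ≈ 179.
Year 2008: gap = -1.7 × (7 - 5.3) = -2.89%, loss ≈ 7220 × 2.89/100 ≈ 209.
Year 2009: gap = -1.7 × (7.52 - 5.3) = -3.774%, loss ≈ 7220 × 3.774/100 ≈ 272.
Total lost output = 417 + 545 + 179 + 209 + 272 = 1622 billion.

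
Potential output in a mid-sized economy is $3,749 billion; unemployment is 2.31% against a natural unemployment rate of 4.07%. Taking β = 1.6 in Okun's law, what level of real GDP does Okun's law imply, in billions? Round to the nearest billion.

Unemployment gap = 2.31 - 4.07 = -1.76 points, so the output gap is -1.6 × (-1.76) = 2.816%.
Actual GDP = 3749 × (1 + 2.816/100) = 3749 × 1.02816 ≈ 3855 billion.

$3,855 billion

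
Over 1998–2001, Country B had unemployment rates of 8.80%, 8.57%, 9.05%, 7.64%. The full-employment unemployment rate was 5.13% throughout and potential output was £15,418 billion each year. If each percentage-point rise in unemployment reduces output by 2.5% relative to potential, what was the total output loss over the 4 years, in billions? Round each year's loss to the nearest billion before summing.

Year 1998: gap = -2.5 × (8.8 - 5.13) = -9.175%, loss ≈ 15418 × 9.175/100 ≈ 1415.
Year 1999: gap = -2.5 × (8.57 - 5.13) = -8.6%, loss ≈ 15418 × 8.6/100 ≈ 1326.
Year 2000: gap = -2.5 × (9.05 - 5.13) = -9.8%, loss ≈ 15418 × 9.8/100 ≈ 1511.
Year 2001: gap = -2.5 × (7.64 - 5.13) = -6.275%, loss ≈ 15418 × 6.275/100 ≈ 967.
Total lost output = 1415 + 1326 + 1511 + 967 = 5219 billion.

£5,219 billion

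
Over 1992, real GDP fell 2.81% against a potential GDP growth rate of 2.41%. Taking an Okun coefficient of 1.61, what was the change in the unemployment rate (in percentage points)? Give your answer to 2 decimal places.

3.24 percentage points

Growth-rate Okun's law: g_Y = g_Y* - β × Δu, so Δu = (g_Y* - g_Y)/β.
Δu = (2.41 + 2.81)/1.61 = 5.22/1.61 = 3.24 percentage points.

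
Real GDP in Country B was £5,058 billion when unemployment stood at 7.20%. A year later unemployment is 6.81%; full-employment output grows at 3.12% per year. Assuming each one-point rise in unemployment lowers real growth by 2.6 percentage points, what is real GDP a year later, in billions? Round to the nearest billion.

£5,267 billion

Δu = 6.81 - 7.2 = -0.39 points.
Okun's law (growth form): g_Y = g_Y* - β × Δu = 3.12 - 2.6 × (-0.39) = 3.12 + 1.014 = 4.134%.
Real GDP in the next year = 5058 × (1 + 4.134/100) = 5058 × 1.04134 ≈ 5267 billion.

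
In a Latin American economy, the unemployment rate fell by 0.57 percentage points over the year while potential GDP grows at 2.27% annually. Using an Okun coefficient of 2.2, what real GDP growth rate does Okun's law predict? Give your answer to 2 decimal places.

Growth-rate Okun's law: g_Y = g_Y* - β × Δu.
g_Y = 2.27 - 2.2 × (-0.57) = 2.27 + 1.254 = 3.524%, i.e. 3.52% to 2 d.p.

3.52%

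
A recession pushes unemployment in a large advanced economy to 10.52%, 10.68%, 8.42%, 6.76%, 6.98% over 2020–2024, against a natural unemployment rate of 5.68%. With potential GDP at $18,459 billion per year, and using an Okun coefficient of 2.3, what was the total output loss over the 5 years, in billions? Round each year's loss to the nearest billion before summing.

Year 2020: gap = -2.3 × (10.52 - 5.68) = -11.132%, loss ≈ 18459 × 11.132/100 ≈ 2055.
Year 2021: gap = -2.3 × (10.68 - 5.68) = -11.5%, loss ≈ 18459 × 11.5/100 ≈ 2123.
Year 2022: gap = -2.3 × (8.42 - 5.68) = -6.302%, loss ≈ 18459 × 6.302/100 ≈ 1163.
Year 2023: gap = -2.3 × (6.76 - 5.68) = -2.484%, loss ≈ 18459 × 2.484/100 ≈ 459.
Year 2024: gap = -2.3 × (6.98 - 5.68) = -2.99%, loss ≈ 18459 × 2.99/100 ≈ 552.
Total lost output = 2055 + 2123 + 1163 + 459 + 552 = 6352 billion.

$6,352 billion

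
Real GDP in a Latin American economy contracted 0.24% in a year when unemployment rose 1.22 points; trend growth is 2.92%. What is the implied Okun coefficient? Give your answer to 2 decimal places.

β ≈ 2.59

Growth form: g_Y = g_Y* - β × Δu, so β = (g_Y* - g_Y)/Δu.
β = (2.92 + 0.24)/1.22 = 3.16/1.22 = 2.59.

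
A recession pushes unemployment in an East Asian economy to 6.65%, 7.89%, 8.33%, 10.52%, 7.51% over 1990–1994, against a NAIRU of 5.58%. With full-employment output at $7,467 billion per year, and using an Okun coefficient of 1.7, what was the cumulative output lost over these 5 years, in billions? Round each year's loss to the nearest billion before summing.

Year 1990: gap = -1.7 × (6.65 - 5.58) = -1.819%, loss ≈ 7467 × 1.819/100 ≈ 136.
Year 1991: gap = -1.7 × (7.89 - 5.58) = -3.927%, loss ≈ 7467 × 3.927/100 ≈ 293.
Year 1992: gap = -1.7 × (8.33 - 5.58) = -4.675%, loss ≈ 7467 × 4.675/100 ≈ 349.
Year 1993: gap = -1.7 × (10.52 - 5.58) = -8.398%, loss ≈ 7467 × 8.398/100 ≈ 627.
Year 1994: gap = -1.7 × (7.51 - 5.58) = -3.281%, loss ≈ 7467 × 3.281/100 ≈ 245.
Total lost output = 136 + 293 + 349 + 627 + 245 = 1650 billion.

$1,650 billion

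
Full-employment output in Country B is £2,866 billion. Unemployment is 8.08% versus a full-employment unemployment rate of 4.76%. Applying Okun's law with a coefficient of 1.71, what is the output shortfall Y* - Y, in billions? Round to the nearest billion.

£163 billion

Output gap = -1.71 × (8.08 - 4.76) = -1.71 × 3.32 = -5.6772%.
Actual GDP ≈ 2866 × 0.943228 ≈ 2703 billion, so the shortfall is 2866 - 2703 = 163 billion.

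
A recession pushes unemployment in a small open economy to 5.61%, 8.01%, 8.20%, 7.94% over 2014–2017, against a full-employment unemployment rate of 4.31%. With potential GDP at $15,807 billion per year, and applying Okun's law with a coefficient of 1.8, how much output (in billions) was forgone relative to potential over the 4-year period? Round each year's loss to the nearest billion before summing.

Year 2014: gap = -1.8 × (5.61 - 4.31) = -2.34%, loss ≈ 15807 × 2.34/100 ≈ 370.
Year 2015: gap = -1.8 × (8.01 - 4.31) = -6.66%, loss ≈ 15807 × 6.66/100 ≈ 1053.
Year 2016: gap = -1.8 × (8.2 - 4.31) = -7.002%, loss ≈ 15807 × 7.002/100 ≈ 1107.
Year 2017: gap = -1.8 × (7.94 - 4.31) = -6.534%, loss ≈ 15807 × 6.534/100 ≈ 1033.
Total lost output = 370 + 1053 + 1107 + 1033 = 3563 billion.

$3,563 billion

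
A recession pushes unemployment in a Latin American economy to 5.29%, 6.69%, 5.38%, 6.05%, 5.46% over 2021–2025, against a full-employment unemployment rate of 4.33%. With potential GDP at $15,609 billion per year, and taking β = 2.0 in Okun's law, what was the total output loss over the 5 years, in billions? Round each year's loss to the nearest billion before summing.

$2,255 billion

Year 2021: gap = -2.0 × (5.29 - 4.33) = -1.92%, loss ≈ 15609 × 1.92/100 ≈ 300.
Year 2022: gap = -2.0 × (6.69 - 4.33) = -4.72%, loss ≈ 15609 × 4.72/100 ≈ 737.
Year 2023: gap = -2.0 × (5.38 - 4.33) = -2.1%, loss ≈ 15609 × 2.1/100 ≈ 328.
Year 2024: gap = -2.0 × (6.05 - 4.33) = -3.44%, loss ≈ 15609 × 3.44/100 ≈ 537.
Year 2025: gap = -2.0 × (5.46 - 4.33) = -2.26%, loss ≈ 15609 × 2.26/100 ≈ 353.
Total lost output = 300 + 737 + 328 + 537 + 353 = 2255 billion.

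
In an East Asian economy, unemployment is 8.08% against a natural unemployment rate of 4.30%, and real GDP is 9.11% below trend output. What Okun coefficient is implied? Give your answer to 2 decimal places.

β ≈ 2.41

Okun's law: output gap = -β × (u - u*).
-9.11 = -β × (8.08 - 4.3) = -β × 3.78, so β = 9.11/3.78 = 2.41.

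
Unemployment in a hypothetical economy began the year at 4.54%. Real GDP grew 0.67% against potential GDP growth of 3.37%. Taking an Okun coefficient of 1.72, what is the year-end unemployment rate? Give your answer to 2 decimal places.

6.11%

Growth-rate Okun's law: g_Y = g_Y* - β × Δu, so Δu = (g_Y* - g_Y)/β.
Δu = (3.37 - 0.67)/1.72 = 2.7/1.72 = 1.57 percentage points.
Year-end unemployment = 4.54 + 1.57 = 6.11%.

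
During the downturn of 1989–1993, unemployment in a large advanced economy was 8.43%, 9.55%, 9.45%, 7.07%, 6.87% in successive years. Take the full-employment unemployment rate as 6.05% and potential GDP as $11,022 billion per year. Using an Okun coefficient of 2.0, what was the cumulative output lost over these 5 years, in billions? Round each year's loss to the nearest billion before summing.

$2,452 billion

Year 1989: gap = -2.0 × (8.43 - 6.05) = -4.76%, loss ≈ 11022 × 4.76/100 ≈ 525.
Year 1990: gap = -2.0 × (9.55 - 6.05) = -7%, loss ≈ 11022 × 7/100 ≈ 772.
Year 1991: gap = -2.0 × (9.45 - 6.05) = -6.8%, loss ≈ 11022 × 6.8/100 ≈ 749.
Year 1992: gap = -2.0 × (7.07 - 6.05) = -2.04%, loss ≈ 11022 × 2.04/100 ≈ 225.
Year 1993: gap = -2.0 × (6.87 - 6.05) = -1.64%, loss ≈ 11022 × 1.64/100 ≈ 181.
Total lost output = 525 + 772 + 749 + 225 + 181 = 2452 billion.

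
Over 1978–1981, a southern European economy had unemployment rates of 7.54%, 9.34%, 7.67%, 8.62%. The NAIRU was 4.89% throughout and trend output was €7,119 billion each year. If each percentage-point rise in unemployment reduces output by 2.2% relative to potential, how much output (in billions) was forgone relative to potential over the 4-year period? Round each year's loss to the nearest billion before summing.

Year 1978: gap = -2.2 × (7.54 - 4.89) = -5.83%, loss ≈ 7119 × 5.83/100 ≈ 415.
Year 1979: gap = -2.2 × (9.34 - 4.89) = -9.79%, loss ≈ 7119 × 9.79/100 ≈ 697.
Year 1980: gap = -2.2 × (7.67 - 4.89) = -6.116%, loss ≈ 7119 × 6.116/100 ≈ 435.
Year 1981: gap = -2.2 × (8.62 - 4.89) = -8.206%, loss ≈ 7119 × 8.206/100 ≈ 584.
Total lost output = 415 + 697 + 435 + 584 = 2131 billion.

€2,131 billion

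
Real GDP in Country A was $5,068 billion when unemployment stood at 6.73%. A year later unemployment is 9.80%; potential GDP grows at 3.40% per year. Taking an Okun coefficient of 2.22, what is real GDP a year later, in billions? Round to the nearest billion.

Δu = 9.8 - 6.73 = 3.07 points.
Okun's law (growth form): g_Y = g_Y* - β × Δu = 3.40 - 2.22 × (3.07) = 3.4 - 6.8154 = -3.4154%.
Real GDP in the next year = 5068 × (1 - 3.4154/100) = 5068 × 0.965846 ≈ 4895 billion.

$4,895 billion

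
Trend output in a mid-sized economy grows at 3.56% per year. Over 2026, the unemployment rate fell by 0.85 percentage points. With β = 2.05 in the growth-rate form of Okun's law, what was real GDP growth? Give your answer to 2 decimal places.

5.30%

Growth-rate Okun's law: g_Y = g_Y* - β × Δu.
g_Y = 3.56 - 2.05 × (-0.85) = 3.56 + 1.7425 = 5.3025%, i.e. 5.30% to 2 d.p.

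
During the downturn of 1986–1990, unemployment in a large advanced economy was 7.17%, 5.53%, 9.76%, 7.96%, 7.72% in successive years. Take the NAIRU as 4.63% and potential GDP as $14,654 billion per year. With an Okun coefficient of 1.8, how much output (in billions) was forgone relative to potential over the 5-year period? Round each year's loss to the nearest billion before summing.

$3,953 billion

Year 1986: gap = -1.8 × (7.17 - 4.63) = -4.572%, loss ≈ 14654 × 4.572/100 ≈ 670.
Year 1987: gap = -1.8 × (5.53 - 4.63) = -1.62%, loss ≈ 14654 × 1.62/100 ≈ 237.
Year 1988: gap = -1.8 × (9.76 - 4.63) = -9.234%, loss ≈ 14654 × 9.234/100 ≈ 1353.
Year 1989: gap = -1.8 × (7.96 - 4.63) = -5.994%, loss ≈ 14654 × 5.994/100 ≈ 878.
Year 1990: gap = -1.8 × (7.72 - 4.63) = -5.562%, loss ≈ 14654 × 5.562/100 ≈ 815.
Total lost output = 670 + 237 + 1353 + 878 + 815 = 3953 billion.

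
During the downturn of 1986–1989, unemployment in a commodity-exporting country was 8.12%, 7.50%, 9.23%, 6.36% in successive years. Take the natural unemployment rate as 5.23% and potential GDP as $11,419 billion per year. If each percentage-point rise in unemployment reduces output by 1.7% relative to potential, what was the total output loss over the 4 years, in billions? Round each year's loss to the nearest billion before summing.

$1,997 billion

Year 1986: gap = -1.7 × (8.12 - 5.23) = -4.913%, loss ≈ 11419 × 4.913/100 ≈ 561.
Year 1987: gap = -1.7 × (7.5 - 5.23) = -3.859%, loss ≈ 11419 × 3.859/100 ≈ 441.
Year 1988: gap = -1.7 × (9.23 - 5.23) = -6.8%, loss ≈ 11419 × 6.8/100 ≈ 776.
Year 1989: gap = -1.7 × (6.36 - 5.23) = -1.921%, loss ≈ 11419 × 1.921/100 ≈ 219.
Total lost output = 561 + 441 + 776 + 219 = 1997 billion.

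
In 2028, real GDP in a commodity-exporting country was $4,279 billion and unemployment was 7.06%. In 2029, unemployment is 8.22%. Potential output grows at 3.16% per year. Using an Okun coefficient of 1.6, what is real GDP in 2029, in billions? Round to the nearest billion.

Δu = 8.22 - 7.06 = 1.16 points.
Okun's law (growth form): g_Y = g_Y* - β × Δu = 3.16 - 1.6 × (1.16) = 3.16 - 1.856 = 1.304%.
Real GDP in the next year = 4279 × (1 + 1.304/100) = 4279 × 1.01304 ≈ 4335 billion.

$4,335 billion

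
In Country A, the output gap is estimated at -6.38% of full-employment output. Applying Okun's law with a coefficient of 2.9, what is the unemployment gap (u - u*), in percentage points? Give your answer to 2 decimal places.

Okun's law: output gap = -β × (u - u*), so u - u* = -(output gap)/β.
u - u* = -(-6.38)/2.9 = 2.2 percentage points.

2.20 percentage points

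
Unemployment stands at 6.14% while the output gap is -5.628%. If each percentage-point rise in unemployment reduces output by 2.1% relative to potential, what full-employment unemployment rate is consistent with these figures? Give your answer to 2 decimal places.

3.46%

From Okun's law, u - u* = -(output gap)/β = -(-5.628)/2.1 = 2.68 points.
So u* = 6.14 - 2.68 = 3.46%.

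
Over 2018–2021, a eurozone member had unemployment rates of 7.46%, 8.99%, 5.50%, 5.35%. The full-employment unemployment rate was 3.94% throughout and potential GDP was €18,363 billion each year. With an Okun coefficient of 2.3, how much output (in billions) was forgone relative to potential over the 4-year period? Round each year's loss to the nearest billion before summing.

€4,875 billion

Year 2018: gap = -2.3 × (7.46 - 3.94) = -8.096%, loss ≈ 18363 × 8.096/100 ≈ 1487.
Year 2019: gap = -2.3 × (8.99 - 3.94) = -11.615%, loss ≈ 18363 × 11.615/100 ≈ 2133.
Year 2020: gap = -2.3 × (5.5 - 3.94) = -3.588%, loss ≈ 18363 × 3.588/100 ≈ 659.
Year 2021: gap = -2.3 × (5.35 - 3.94) = -3.243%, loss ≈ 18363 × 3.243/100 ≈ 596.
Total lost output = 1487 + 2133 + 659 + 596 = 4875 billion.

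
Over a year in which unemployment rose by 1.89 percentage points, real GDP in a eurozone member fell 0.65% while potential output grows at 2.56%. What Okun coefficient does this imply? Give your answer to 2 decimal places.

Growth form: g_Y = g_Y* - β × Δu, so β = (g_Y* - g_Y)/Δu.
β = (2.56 + 0.65)/1.89 = 3.21/1.89 = 1.70.

β ≈ 1.70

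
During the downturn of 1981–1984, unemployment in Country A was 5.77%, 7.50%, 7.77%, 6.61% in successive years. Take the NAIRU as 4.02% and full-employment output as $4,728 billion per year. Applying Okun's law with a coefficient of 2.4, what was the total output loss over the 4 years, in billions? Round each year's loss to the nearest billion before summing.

Year 1981: gap = -2.4 × (5.77 - 4.02) = -4.2%, loss ≈ 4728 × 4.2/100 ≈ 199.
Year 1982: gap = -2.4 × (7.5 - 4.02) = -8.352%, loss ≈ 4728 × 8.352/100 ≈ 395.
Year 1983: gap = -2.4 × (7.77 - 4.02) = -9%, loss ≈ 4728 × 9/100 ≈ 426.
Year 1984: gap = -2.4 × (6.61 - 4.02) = -6.216%, loss ≈ 4728 × 6.216/100 ≈ 294.
Total lost output = 199 + 395 + 426 + 294 = 1314 billion.

$1,314 billion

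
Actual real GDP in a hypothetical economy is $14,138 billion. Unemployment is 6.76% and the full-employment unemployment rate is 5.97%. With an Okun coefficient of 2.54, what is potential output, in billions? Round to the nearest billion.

Unemployment gap = 6.76 - 5.97 = 0.79 points, so output gap = -2.54 × 0.79 = -2.0066%.
Since Y = Y* × (1 + gap/100), Y* = 14138/0.979934 ≈ 14428 billion.

$14,428 billion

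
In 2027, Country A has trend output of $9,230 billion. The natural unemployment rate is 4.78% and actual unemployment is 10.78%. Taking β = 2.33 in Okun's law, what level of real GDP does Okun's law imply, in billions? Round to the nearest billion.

$7,940 billion

Unemployment gap = 10.78 - 4.78 = 6 points, so the output gap is -2.33 × 6 = -13.98%.
Actual GDP = 9230 × (1 - 13.98/100) = 9230 × 0.8602 ≈ 7940 billion.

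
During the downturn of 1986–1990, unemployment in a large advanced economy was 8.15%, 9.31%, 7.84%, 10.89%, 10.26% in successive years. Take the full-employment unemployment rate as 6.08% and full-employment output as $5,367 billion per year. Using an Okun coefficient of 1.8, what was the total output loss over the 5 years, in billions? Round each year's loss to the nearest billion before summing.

$1,551 billion

Year 1986: gap = -1.8 × (8.15 - 6.08) = -3.726%, loss ≈ 5367 × 3.726/100 ≈ 200.
Year 1987: gap = -1.8 × (9.31 - 6.08) = -5.814%, loss ≈ 5367 × 5.814/100 ≈ 312.
Year 1988: gap = -1.8 × (7.84 - 6.08) = -3.168%, loss ≈ 5367 × 3.168/100 ≈ 170.
Year 1989: gap = -1.8 × (10.89 - 6.08) = -8.658%, loss ≈ 5367 × 8.658/100 ≈ 465.
Year 1990: gap = -1.8 × (10.26 - 6.08) = -7.524%, loss ≈ 5367 × 7.524/100 ≈ 404.
Total lost output = 200 + 312 + 170 + 465 + 404 = 1551 billion.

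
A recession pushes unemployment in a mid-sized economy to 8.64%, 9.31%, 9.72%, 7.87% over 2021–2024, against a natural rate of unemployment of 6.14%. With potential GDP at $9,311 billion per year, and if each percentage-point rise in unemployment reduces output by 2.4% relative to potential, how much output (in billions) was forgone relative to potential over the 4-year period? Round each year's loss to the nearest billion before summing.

$2,454 billion

Year 2021: gap = -2.4 × (8.64 - 6.14) = -6%, loss ≈ 9311 × 6/100 ≈ 559.
Year 2022: gap = -2.4 × (9.31 - 6.14) = -7.608%, loss ≈ 9311 × 7.608/100 ≈ 708.
Year 2023: gap = -2.4 × (9.72 - 6.14) = -8.592%, loss ≈ 9311 × 8.592/100 ≈ 800.
Year 2024: gap = -2.4 × (7.87 - 6.14) = -4.152%, loss ≈ 9311 × 4.152/100 ≈ 387.
Total lost output = 559 + 708 + 800 + 387 = 2454 billion.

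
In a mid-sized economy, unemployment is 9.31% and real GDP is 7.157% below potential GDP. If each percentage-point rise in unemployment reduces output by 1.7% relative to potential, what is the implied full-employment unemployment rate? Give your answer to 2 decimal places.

5.10%

From Okun's law, u - u* = -(output gap)/β = -(-7.157)/1.7 = 4.21 points.
So u* = 9.31 - 4.21 = 5.10%.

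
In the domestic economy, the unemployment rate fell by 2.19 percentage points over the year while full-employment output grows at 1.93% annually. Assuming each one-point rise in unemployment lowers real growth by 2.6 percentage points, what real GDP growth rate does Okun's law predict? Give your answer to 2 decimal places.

7.62%

Growth-rate Okun's law: g_Y = g_Y* - β × Δu.
g_Y = 1.93 - 2.6 × (-2.19) = 1.93 + 5.694 = 7.624%, i.e. 7.62% to 2 d.p.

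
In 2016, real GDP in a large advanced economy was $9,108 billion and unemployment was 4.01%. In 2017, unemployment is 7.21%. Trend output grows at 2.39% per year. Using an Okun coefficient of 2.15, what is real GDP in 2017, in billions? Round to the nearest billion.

$8,699 billion

Δu = 7.21 - 4.01 = 3.2 points.
Okun's law (growth form): g_Y = g_Y* - β × Δu = 2.39 - 2.15 × (3.20) = 2.39 - 6.88 = -4.49%.
Real GDP in the next year = 9108 × (1 - 4.49/100) = 9108 × 0.9551 ≈ 8699 billion.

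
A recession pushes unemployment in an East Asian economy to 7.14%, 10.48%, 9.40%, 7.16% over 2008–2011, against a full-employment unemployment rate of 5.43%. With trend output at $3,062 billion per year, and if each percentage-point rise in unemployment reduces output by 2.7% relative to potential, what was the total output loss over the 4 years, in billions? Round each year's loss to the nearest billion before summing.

Year 2008: gap = -2.7 × (7.14 - 5.43) = -4.617%, loss ≈ 3062 × 4.617/100 ≈ 141.
Year 2009: gap = -2.7 × (10.48 - 5.43) = -13.635%, loss ≈ 3062 × 13.635/100 ≈ 418.
Year 2010: gap = -2.7 × (9.4 - 5.43) = -10.719%, loss ≈ 3062 × 10.719/100 ≈ 328.
Year 2011: gap = -2.7 × (7.16 - 5.43) = -4.671%, loss ≈ 3062 × 4.671/100 ≈ 143.
Total lost output = 141 + 418 + 328 + 143 = 1030 billion.

$1,030 billion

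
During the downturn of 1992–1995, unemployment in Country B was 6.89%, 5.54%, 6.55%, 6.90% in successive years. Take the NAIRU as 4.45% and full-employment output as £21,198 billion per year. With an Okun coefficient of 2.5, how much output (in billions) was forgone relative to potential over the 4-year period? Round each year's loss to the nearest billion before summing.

£4,282 billion

Year 1992: gap = -2.5 × (6.89 - 4.45) = -6.1%, loss ≈ 21198 × 6.1/100 ≈ 1293.
Year 1993: gap = -2.5 × (5.54 - 4.45) = -2.725%, loss ≈ 21198 × 2.725/100 ≈ 578.
Year 1994: gap = -2.5 × (6.55 - 4.45) = -5.25%, loss ≈ 21198 × 5.25/100 ≈ 1113.
Year 1995: gap = -2.5 × (6.9 - 4.45) = -6.125%, loss ≈ 21198 × 6.125/100 ≈ 1298.
Total lost output = 1293 + 578 + 1113 + 1298 = 4282 billion.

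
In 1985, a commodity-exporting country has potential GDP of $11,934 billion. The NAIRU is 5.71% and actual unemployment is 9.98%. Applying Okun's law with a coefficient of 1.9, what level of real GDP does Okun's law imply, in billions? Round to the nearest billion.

$10,966 billion

Unemployment gap = 9.98 - 5.71 = 4.27 points, so the output gap is -1.9 × 4.27 = -8.113%.
Actual GDP = 11934 × (1 - 8.113/100) = 11934 × 0.91887 ≈ 10966 billion.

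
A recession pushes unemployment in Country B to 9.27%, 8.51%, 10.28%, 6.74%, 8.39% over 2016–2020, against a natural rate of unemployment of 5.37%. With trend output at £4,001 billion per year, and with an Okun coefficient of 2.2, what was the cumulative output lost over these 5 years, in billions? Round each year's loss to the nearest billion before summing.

£1,438 billion

Year 2016: gap = -2.2 × (9.27 - 5.37) = -8.58%, loss ≈ 4001 × 8.58/100 ≈ 343.
Year 2017: gap = -2.2 × (8.51 - 5.37) = -6.908%, loss ≈ 4001 × 6.908/100 ≈ 276.
Year 2018: gap = -2.2 × (10.28 - 5.37) = -10.802%, loss ≈ 4001 × 10.802/100 ≈ 432.
Year 2019: gap = -2.2 × (6.74 - 5.37) = -3.014%, loss ≈ 4001 × 3.014/100 ≈ 121.
Year 2020: gap = -2.2 × (8.39 - 5.37) = -6.644%, loss ≈ 4001 × 6.644/100 ≈ 266.
Total lost output = 343 + 276 + 432 + 121 + 266 = 1438 billion.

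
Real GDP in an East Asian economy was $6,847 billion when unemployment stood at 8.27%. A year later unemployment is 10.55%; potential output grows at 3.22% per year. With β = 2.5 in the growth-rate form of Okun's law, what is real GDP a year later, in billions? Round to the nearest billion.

Δu = 10.55 - 8.27 = 2.28 points.
Okun's law (growth form): g_Y = g_Y* - β × Δu = 3.22 - 2.5 × (2.28) = 3.22 - 5.7 = -2.48%.
Real GDP in the next year = 6847 × (1 - 2.48/100) = 6847 × 0.9752 ≈ 6677 billion.

$6,677 billion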